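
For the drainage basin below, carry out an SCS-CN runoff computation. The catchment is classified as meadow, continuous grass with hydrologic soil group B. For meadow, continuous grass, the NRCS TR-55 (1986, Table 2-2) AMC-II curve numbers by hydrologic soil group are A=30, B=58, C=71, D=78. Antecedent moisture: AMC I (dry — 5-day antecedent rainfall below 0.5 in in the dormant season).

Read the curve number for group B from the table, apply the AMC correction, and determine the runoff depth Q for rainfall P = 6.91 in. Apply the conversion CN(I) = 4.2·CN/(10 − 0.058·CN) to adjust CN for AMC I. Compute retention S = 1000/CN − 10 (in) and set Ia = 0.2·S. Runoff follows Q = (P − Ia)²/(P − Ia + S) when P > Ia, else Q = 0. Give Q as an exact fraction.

Q = 100781521/174113100 in ≈ 0.579 in

NRCS table: meadow, continuous grass, soil group B → CN(II) = 58
Adjust CN=58 to AMC I: 4.2·58/(10 − 0.058·58) → (1218/5) ÷ (1659/250) = 2900/79 ≈ 36.709
S = 1000/(2900/79) − 10 = 500/29 in ≈ 17.241 in
Ia = 0.2·(500/29) = 100/29 in ≈ 3.448 in
Since P=6.910 > Ia=3.448: effective rainfall P−Ia = 10039/2900 in
Runoff Q = (P−Ia)²/(P−Ia+S) = (3.462)²/(3.462+17.241) = 100781521/174113100 ≈ 0.579 in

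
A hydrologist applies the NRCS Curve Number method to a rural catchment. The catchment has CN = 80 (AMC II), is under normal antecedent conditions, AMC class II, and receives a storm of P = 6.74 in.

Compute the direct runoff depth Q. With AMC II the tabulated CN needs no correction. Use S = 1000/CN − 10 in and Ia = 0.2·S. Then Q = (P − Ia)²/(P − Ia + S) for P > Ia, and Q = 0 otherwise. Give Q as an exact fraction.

AMC II — tabulated CN = 80 applies directly.
S = 1000/80 − 10 = 5/2 in ≈ 2.500 in
Ia = 0.2·(5/2) = 1/2 in ≈ 0.500 in
Excess rainfall: 6.740 − 0.500 = 6.240 in; P > Ia so Q > 0
Q = (156/25)²/((156/25) + 5/2) = (24336/625)/(437/50) = 48672/10925 in ≈ 4.455 in

Q = 48672/10925 in ≈ 4.455 in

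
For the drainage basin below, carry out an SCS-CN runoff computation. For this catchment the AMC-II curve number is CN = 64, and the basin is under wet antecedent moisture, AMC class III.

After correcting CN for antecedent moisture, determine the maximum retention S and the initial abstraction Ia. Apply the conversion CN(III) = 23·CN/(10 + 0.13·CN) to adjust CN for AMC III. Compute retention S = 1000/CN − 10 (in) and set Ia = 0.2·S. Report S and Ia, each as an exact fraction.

CN(III) from CN(II)=64: (23·64)/(10 + 0.13·64) = 18400/229 ≈ 80.349
Retention S: 1000/CN − 10 with CN=80.349 → S = 225/92 ≈ 2.446 in
Ia = 0.2S: 0.2·2.446 = 0.489 in (exactly 45/92)

S = 225/92 in ≈ 2.446 in; Ia = 45/92 in ≈ 0.489 in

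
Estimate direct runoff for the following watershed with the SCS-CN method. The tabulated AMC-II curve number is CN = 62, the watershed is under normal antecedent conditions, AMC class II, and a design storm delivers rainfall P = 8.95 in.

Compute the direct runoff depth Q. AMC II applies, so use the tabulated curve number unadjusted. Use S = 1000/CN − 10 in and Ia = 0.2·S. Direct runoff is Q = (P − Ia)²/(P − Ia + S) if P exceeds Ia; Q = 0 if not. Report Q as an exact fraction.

CN(II) = 62; AMC II needs no correction.
Max retention: S = 1000/62 − 10 = 190/31 in (≈ 6.129 in)
Ia = 0.2·(190/31) = 38/31 in ≈ 1.226 in
Since P=8.950 > Ia=1.226: effective rainfall P−Ia = 4789/620 in
Runoff Q = (P−Ia)²/(P−Ia+S) = (7.724)²/(7.724+6.129) = 22934521/5325180 ≈ 4.307 in

Q = 22934521/5325180 in ≈ 4.307 in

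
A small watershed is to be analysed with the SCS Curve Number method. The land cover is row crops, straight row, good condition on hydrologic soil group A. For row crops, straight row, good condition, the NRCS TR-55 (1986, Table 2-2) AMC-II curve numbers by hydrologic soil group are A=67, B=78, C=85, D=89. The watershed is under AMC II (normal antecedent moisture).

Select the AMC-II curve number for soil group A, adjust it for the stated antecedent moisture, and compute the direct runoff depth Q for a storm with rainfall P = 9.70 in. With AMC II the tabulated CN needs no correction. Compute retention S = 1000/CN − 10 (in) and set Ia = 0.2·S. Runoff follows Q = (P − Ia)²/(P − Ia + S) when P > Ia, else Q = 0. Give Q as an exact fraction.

Q = 34093921/6123130 in ≈ 5.568 in

NRCS table: row crops, straight row, good condition, soil group A → CN(II) = 67
AMC II — tabulated CN = 67 applies directly.
Max retention: S = 1000/67 − 10 = 330/67 in (≈ 4.925 in)
Ia = 0.2·(330/67) = 66/67 in ≈ 0.985 in
P − Ia = 9.700 − 0.985 = 5839/670 ≈ 8.715 in (> 0, runoff occurs)
Q: (5839/670)² ÷ (9139/670) = 34093921/6123130 in (≈ 5.568 in)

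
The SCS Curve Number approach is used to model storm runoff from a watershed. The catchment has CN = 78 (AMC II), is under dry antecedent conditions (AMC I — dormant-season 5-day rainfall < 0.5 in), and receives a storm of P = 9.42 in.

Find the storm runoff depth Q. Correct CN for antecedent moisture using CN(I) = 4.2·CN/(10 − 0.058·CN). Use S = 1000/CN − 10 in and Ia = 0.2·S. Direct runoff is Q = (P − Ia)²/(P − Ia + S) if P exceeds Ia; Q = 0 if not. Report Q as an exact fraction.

Q = 109394901001/24805421550 in ≈ 4.410 in

Dry (AMC I): CN(I) = 4.2·78/(10 − 0.058·78) = (1638/5)/(1369/250) = 81900/1369 ≈ 59.825
S = 1000/(81900/1369) − 10 = 5500/819 in ≈ 6.716 in
Ia = 0.2·(5500/819) = 1100/819 in ≈ 1.343 in
Excess rainfall: 9.420 − 1.343 = 8.077 in; P > Ia so Q > 0
Q: (330749/40950)² ÷ (605749/40950) = 109394901001/24805421550 in (≈ 4.410 in)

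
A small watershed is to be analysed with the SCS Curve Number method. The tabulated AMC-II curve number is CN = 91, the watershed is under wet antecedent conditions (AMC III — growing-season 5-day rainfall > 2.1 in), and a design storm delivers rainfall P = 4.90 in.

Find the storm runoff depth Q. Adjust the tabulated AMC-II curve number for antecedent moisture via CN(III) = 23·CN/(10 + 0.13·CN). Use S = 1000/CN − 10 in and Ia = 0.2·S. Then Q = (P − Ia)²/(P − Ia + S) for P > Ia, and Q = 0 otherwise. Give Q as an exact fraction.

Q = 10151973049/2297214010 in ≈ 4.419 in

Adjust CN=91 to AMC III: 23·91/(10 + 0.13·91) → 2093 ÷ (2183/100) = 209300/2183 ≈ 95.877
S = 1000/(209300/2183) − 10 = 900/2093 in ≈ 0.430 in
Ia = 0.2S: 0.2·0.430 = 0.086 in (exactly 180/2093)
P − Ia = 4.900 − 0.086 = 100757/20930 ≈ 4.814 in (> 0, runoff occurs)
Q = (100757/20930)²/((100757/20930) + 900/2093) = (10151973049/438064900)/(109757/20930) = 10151973049/2297214010 in ≈ 4.419 in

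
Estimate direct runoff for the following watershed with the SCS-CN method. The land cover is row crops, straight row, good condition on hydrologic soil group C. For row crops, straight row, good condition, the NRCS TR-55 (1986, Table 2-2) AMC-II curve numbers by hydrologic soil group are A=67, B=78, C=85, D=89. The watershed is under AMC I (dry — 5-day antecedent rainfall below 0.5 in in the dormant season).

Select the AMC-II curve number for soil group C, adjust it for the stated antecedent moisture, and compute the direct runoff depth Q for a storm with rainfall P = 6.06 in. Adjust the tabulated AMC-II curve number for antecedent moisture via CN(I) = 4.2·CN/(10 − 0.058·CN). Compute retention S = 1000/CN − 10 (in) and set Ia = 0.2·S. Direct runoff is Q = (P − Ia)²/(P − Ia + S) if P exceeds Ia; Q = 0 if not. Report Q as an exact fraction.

NRCS table: row crops, straight row, good condition, soil group C → CN(II) = 85
Adjust CN=85 to AMC I: 4.2·85/(10 − 0.058·85) → 357 ÷ (507/100) = 11900/169 ≈ 70.414
Retention S: 1000/CN − 10 with CN=70.414 → S = 500/119 ≈ 4.202 in
Ia = 0.2S: 0.2·4.202 = 0.840 in (exactly 100/119)
P − Ia = 6.060 − 0.840 = 31057/5950 ≈ 5.220 in (> 0, runoff occurs)
Q = (31057/5950)²/((31057/5950) + 500/119) = (964537249/35402500)/(56057/5950) = 964537249/333539150 in ≈ 2.892 in

Q = 964537249/333539150 in ≈ 2.892 in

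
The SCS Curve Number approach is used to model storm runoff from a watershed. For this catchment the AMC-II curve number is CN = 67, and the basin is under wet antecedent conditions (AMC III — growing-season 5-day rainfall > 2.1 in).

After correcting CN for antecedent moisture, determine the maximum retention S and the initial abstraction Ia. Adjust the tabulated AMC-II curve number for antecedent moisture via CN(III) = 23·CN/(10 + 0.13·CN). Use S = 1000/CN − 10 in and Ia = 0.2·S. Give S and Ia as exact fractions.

S = 3300/1541 in ≈ 2.141 in; Ia = 660/1541 in ≈ 0.428 in

Adjust CN=67 to AMC III: 23·67/(10 + 0.13·67) → 1541 ÷ (1871/100) = 154100/1871 ≈ 82.362
S = 1000/(154100/1871) − 10 = 3300/1541 in ≈ 2.141 in
Ia = 0.2S: 0.2·2.141 = 0.428 in (exactly 660/1541)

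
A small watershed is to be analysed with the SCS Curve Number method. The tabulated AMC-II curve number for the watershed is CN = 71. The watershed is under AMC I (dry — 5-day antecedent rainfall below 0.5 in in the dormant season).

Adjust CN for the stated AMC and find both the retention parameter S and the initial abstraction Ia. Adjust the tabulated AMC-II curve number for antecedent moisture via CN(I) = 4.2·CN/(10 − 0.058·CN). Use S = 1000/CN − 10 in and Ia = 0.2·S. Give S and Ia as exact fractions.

Adjust CN=71 to AMC I: 4.2·71/(10 − 0.058·71) → (1491/5) ÷ (2941/500) = 149100/2941 ≈ 50.697
S = 1000/(149100/2941) − 10 = 14500/1491 in ≈ 9.725 in
Ia = 0.2S: 0.2·9.725 = 1.945 in (exactly 2900/1491)

S = 14500/1491 in ≈ 9.725 in; Ia = 2900/1491 in ≈ 1.945 in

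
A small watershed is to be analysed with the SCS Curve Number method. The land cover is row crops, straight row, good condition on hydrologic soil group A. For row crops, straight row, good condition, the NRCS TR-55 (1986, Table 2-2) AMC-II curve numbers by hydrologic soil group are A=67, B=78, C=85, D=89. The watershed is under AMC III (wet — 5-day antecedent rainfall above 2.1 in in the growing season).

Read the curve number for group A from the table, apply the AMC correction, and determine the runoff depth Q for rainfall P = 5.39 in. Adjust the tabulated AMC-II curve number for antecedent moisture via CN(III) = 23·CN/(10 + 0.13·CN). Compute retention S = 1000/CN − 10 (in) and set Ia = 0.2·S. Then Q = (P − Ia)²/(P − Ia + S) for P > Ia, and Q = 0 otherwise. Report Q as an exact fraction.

Q = 53146511891/15334336900 in ≈ 3.466 in

NRCS table: row crops, straight row, good condition, soil group A → CN(II) = 67
CN(III) from CN(II)=67: (23·67)/(10 + 0.13·67) = 154100/1871 ≈ 82.362
Max retention: S = 1000/(154100/1871) − 10 = 3300/1541 in (≈ 2.141 in)
Initial abstraction Ia = S/5 = (3300/1541)/5 = 660/1541 ≈ 0.428 in
Excess rainfall: 5.390 − 0.428 = 4.962 in; P > Ia so Q > 0
Q = (764599/154100)²/((764599/154100) + 3300/1541) = (584611630801/23746810000)/(1094599/154100) = 53146511891/15334336900 in ≈ 3.466 in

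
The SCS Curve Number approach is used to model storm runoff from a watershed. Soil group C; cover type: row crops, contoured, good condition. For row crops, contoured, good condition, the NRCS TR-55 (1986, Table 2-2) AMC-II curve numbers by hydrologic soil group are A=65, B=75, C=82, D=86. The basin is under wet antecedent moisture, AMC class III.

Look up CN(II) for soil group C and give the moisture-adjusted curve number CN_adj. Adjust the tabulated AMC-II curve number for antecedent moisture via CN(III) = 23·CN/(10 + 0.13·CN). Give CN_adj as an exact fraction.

CN_adj = 94300/1033 ≈ 91.288

NRCS table: row crops, contoured, good condition, soil group C → CN(II) = 82
Adjust CN=82 to AMC III: 23·82/(10 + 0.13·82) → 1886 ÷ (1033/50) = 94300/1033 ≈ 91.288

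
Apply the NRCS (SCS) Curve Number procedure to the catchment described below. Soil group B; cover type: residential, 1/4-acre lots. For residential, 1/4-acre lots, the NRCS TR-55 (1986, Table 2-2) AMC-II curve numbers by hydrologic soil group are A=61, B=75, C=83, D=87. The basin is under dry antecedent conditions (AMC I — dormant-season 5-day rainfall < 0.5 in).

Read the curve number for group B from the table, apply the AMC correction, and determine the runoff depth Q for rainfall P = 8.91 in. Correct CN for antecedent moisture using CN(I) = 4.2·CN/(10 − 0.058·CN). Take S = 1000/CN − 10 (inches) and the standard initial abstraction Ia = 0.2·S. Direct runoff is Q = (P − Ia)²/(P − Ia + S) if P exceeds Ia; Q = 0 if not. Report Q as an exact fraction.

Q = 2128253689/605637900 in ≈ 3.514 in

NRCS table: residential, 1/4-acre lots, soil group B → CN(II) = 75
Adjust CN=75 to AMC I: 4.2·75/(10 − 0.058·75) → 315 ÷ (113/20) = 6300/113 ≈ 55.752
S = 1000/(6300/113) − 10 = 500/63 in ≈ 7.937 in
Initial abstraction Ia = S/5 = (500/63)/5 = 100/63 ≈ 1.587 in
Excess rainfall: 8.910 − 1.587 = 7.323 in; P > Ia so Q > 0
Runoff Q = (P−Ia)²/(P−Ia+S) = (7.323)²/(7.323+7.937) = 2128253689/605637900 ≈ 3.514 in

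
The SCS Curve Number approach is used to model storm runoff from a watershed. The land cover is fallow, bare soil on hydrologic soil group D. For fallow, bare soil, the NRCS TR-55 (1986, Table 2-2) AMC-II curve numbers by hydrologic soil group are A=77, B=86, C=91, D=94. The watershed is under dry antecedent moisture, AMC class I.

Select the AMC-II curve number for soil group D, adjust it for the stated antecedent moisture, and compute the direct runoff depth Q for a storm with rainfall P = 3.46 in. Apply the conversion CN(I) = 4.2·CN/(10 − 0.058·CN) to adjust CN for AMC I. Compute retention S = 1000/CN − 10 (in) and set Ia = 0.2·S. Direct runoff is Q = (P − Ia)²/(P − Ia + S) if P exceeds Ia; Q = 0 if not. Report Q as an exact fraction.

Q = 2695374889/1265284650 in ≈ 2.130 in

NRCS table: fallow, bare soil, soil group D → CN(II) = 94
Adjust CN=94 to AMC I: 4.2·94/(10 − 0.058·94) → (1974/5) ÷ (1137/250) = 32900/379 ≈ 86.807
Retention S: 1000/CN − 10 with CN=86.807 → S = 500/329 ≈ 1.520 in
Initial abstraction Ia = S/5 = (500/329)/5 = 100/329 ≈ 0.304 in
Excess rainfall: 3.460 − 0.304 = 3.156 in; P > Ia so Q > 0
Runoff Q = (P−Ia)²/(P−Ia+S) = (3.156)²/(3.156+1.520) = 2695374889/1265284650 ≈ 2.130 in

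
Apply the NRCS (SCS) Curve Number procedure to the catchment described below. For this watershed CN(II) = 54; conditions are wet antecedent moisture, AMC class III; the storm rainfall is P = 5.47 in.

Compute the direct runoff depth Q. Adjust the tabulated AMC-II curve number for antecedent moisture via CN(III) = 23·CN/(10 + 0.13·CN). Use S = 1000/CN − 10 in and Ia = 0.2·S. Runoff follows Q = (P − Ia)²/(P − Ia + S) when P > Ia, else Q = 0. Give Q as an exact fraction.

Q = 163047361/61476300 in ≈ 2.652 in

CN(III) from CN(II)=54: (23·54)/(10 + 0.13·54) = 2700/37 ≈ 72.973
Max retention: S = 1000/(2700/37) − 10 = 100/27 in (≈ 3.704 in)
Ia = 0.2S: 0.2·3.704 = 0.741 in (exactly 20/27)
Since P=5.470 > Ia=0.741: effective rainfall P−Ia = 12769/2700 in
Runoff Q = (P−Ia)²/(P−Ia+S) = (4.729)²/(4.729+3.704) = 163047361/61476300 ≈ 2.652 in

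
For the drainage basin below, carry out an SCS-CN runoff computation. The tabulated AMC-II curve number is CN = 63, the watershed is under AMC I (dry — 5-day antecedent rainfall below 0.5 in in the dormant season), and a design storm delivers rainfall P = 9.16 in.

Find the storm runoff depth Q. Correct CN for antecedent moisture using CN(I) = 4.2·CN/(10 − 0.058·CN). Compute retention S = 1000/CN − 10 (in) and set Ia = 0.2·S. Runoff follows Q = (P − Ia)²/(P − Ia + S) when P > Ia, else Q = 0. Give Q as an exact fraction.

CN(I) from CN(II)=63: (4.2·63)/(10 − 0.058·63) = 132300/3173 ≈ 41.696
Retention S: 1000/CN − 10 with CN=41.696 → S = 18500/1323 ≈ 13.983 in
Initial abstraction Ia = S/5 = (18500/1323)/5 = 3700/1323 ≈ 2.797 in
Excess rainfall: 9.160 − 2.797 = 6.363 in; P > Ia so Q > 0
Q = (210467/33075)²/((210467/33075) + 18500/1323) = (44296358089/1093955625)/(672967/33075) = 44296358089/22258383525 in ≈ 1.990 in

Q = 44296358089/22258383525 in ≈ 1.990 in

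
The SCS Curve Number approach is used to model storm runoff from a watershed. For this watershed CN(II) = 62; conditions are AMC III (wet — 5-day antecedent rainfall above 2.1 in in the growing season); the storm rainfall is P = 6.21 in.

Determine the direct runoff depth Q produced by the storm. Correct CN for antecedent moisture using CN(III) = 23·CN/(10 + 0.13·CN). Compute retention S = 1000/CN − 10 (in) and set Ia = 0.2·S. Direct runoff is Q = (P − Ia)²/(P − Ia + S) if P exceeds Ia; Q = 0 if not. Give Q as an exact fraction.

Adjust CN=62 to AMC III: 23·62/(10 + 0.13·62) → 1426 ÷ (903/50) = 71300/903 ≈ 78.959
Max retention: S = 1000/(71300/903) − 10 = 1900/713 in (≈ 2.665 in)
Ia = 0.2S: 0.2·2.665 = 0.533 in (exactly 380/713)
P − Ia = 6.210 − 0.533 = 404773/71300 ≈ 5.677 in (> 0, runoff occurs)
Q = (404773/71300)²/((404773/71300) + 1900/713) = (163841181529/5083690000)/(594773/71300) = 163841181529/42407314900 in ≈ 3.864 in

Q = 163841181529/42407314900 in ≈ 3.864 in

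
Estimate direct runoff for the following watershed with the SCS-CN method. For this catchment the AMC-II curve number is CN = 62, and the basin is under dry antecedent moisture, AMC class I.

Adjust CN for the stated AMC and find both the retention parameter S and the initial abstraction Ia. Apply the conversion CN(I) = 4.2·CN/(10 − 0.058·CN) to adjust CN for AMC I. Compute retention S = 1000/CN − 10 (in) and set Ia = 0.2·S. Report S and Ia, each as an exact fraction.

CN(I) from CN(II)=62: (4.2·62)/(10 − 0.058·62) = 65100/1601 ≈ 40.662
S = 1000/(65100/1601) − 10 = 9500/651 in ≈ 14.593 in
Initial abstraction Ia = S/5 = (9500/651)/5 = 1900/651 ≈ 2.919 in

S = 9500/651 in ≈ 14.593 in; Ia = 1900/651 in ≈ 2.919 in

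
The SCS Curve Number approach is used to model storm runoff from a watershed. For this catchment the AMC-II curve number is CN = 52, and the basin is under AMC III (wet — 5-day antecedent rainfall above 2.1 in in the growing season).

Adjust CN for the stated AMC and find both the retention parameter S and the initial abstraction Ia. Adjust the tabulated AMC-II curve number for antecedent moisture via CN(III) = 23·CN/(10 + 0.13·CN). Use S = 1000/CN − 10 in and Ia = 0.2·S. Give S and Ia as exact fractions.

CN(III) from CN(II)=52: (23·52)/(10 + 0.13·52) = 29900/419 ≈ 71.360
S = 1000/(29900/419) − 10 = 1200/299 in ≈ 4.013 in
Ia = 0.2S: 0.2·4.013 = 0.803 in (exactly 240/299)

S = 1200/299 in ≈ 4.013 in; Ia = 240/299 in ≈ 0.803 in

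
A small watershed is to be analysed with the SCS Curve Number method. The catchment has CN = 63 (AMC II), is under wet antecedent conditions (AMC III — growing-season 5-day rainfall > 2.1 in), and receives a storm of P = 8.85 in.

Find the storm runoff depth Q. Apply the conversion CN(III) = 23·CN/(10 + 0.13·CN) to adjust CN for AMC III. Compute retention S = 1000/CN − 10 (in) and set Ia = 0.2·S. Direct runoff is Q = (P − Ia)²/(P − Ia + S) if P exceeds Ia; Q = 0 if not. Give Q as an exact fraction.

CN(III) from CN(II)=63: (23·63)/(10 + 0.13·63) = 144900/1819 ≈ 79.659
S = 1000/(144900/1819) − 10 = 3700/1449 in ≈ 2.553 in
Ia = 0.2·(3700/1449) = 740/1449 in ≈ 0.511 in
Since P=8.850 > Ia=0.511: effective rainfall P−Ia = 241673/28980 in
Q: (241673/28980)² ÷ (315673/28980) = 58405838929/9148203540 in (≈ 6.384 in)

Q = 58405838929/9148203540 in ≈ 6.384 in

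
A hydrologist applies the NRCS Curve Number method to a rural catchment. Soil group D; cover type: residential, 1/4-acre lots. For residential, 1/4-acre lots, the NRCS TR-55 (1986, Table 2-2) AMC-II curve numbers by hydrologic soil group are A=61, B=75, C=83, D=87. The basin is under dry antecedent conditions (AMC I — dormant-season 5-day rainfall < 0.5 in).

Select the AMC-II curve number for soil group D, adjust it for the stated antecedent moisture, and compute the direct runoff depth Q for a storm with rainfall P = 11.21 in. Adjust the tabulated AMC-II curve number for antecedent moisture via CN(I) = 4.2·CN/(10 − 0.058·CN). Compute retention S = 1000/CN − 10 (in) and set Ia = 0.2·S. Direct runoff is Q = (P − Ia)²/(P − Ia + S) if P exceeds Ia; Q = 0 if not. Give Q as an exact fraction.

Q = 3678981016489/469185840900 in ≈ 7.841 in

NRCS table: residential, 1/4-acre lots, soil group D → CN(II) = 87
Dry (AMC I): CN(I) = 4.2·87/(10 − 0.058·87) = (1827/5)/(2477/500) = 182700/2477 ≈ 73.759
Max retention: S = 1000/(182700/2477) − 10 = 6500/1827 in (≈ 3.558 in)
Ia = 0.2S: 0.2·3.558 = 0.712 in (exactly 1300/1827)
Since P=11.210 > Ia=0.712: effective rainfall P−Ia = 1918067/182700 in
Q: (1918067/182700)² ÷ (2568067/182700) = 3678981016489/469185840900 in (≈ 7.841 in)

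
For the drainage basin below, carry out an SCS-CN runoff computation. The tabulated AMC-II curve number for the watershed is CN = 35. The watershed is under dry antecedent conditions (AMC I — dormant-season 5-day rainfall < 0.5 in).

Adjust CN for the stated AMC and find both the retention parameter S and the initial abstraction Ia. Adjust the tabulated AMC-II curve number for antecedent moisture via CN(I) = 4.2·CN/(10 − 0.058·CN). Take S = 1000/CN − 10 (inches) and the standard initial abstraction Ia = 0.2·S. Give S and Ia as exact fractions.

Dry (AMC I): CN(I) = 4.2·35/(10 − 0.058·35) = 147/(797/100) = 14700/797 ≈ 18.444
S = 1000/(14700/797) − 10 = 6500/147 in ≈ 44.218 in
Ia = 0.2·(6500/147) = 1300/147 in ≈ 8.844 in

S = 6500/147 in ≈ 44.218 in; Ia = 1300/147 in ≈ 8.844 in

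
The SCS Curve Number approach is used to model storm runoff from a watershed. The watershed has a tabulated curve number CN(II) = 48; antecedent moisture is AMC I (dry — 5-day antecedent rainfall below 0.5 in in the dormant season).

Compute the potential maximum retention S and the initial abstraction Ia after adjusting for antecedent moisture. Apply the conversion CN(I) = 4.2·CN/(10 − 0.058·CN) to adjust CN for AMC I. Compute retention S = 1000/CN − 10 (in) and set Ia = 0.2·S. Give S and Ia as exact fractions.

S = 1625/63 in ≈ 25.794 in; Ia = 325/63 in ≈ 5.159 in

Dry (AMC I): CN(I) = 4.2·48/(10 − 0.058·48) = (1008/5)/(902/125) = 12600/451 ≈ 27.938
Retention S: 1000/CN − 10 with CN=27.938 → S = 1625/63 ≈ 25.794 in
Ia = 0.2·(1625/63) = 325/63 in ≈ 5.159 in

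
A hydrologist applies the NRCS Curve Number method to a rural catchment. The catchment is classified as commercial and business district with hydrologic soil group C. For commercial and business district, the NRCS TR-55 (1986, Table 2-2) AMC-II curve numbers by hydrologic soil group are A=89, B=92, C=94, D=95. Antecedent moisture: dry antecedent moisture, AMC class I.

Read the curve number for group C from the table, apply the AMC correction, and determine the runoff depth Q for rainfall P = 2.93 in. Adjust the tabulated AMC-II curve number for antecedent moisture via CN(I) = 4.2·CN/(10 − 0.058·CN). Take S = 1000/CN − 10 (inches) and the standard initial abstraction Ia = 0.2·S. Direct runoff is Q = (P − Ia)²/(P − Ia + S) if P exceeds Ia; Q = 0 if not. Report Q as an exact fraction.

NRCS table: commercial and business district, soil group C → CN(II) = 94
Adjust CN=94 to AMC I: 4.2·94/(10 − 0.058·94) → (1974/5) ÷ (1137/250) = 32900/379 ≈ 86.807
S = 1000/(32900/379) − 10 = 500/329 in ≈ 1.520 in
Initial abstraction Ia = S/5 = (500/329)/5 = 100/329 ≈ 0.304 in
P − Ia = 2.930 − 0.304 = 86397/32900 ≈ 2.626 in (> 0, runoff occurs)
Q: (86397/32900)² ÷ (136397/32900) = 7464441609/4487461300 in (≈ 1.663 in)

Q = 7464441609/4487461300 in ≈ 1.663 in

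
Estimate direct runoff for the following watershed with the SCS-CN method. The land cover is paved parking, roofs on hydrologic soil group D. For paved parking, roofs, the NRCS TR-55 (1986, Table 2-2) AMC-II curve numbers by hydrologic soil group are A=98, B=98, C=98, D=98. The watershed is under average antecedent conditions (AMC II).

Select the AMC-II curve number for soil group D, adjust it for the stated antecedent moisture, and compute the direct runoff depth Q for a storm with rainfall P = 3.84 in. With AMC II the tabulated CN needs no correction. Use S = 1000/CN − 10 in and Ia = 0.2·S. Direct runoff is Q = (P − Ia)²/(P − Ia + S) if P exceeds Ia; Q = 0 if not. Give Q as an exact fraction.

Q = 5414929/1501850 in ≈ 3.606 in

NRCS table: paved parking, roofs, soil group D → CN(II) = 98
CN(II) = 98; AMC II needs no correction.
Max retention: S = 1000/98 − 10 = 10/49 in (≈ 0.204 in)
Ia = 0.2S: 0.2·0.204 = 0.041 in (exactly 2/49)
P − Ia = 3.840 − 0.041 = 4654/1225 ≈ 3.799 in (> 0, runoff occurs)
Runoff Q = (P−Ia)²/(P−Ia+S) = (3.799)²/(3.799+0.204) = 5414929/1501850 ≈ 3.606 in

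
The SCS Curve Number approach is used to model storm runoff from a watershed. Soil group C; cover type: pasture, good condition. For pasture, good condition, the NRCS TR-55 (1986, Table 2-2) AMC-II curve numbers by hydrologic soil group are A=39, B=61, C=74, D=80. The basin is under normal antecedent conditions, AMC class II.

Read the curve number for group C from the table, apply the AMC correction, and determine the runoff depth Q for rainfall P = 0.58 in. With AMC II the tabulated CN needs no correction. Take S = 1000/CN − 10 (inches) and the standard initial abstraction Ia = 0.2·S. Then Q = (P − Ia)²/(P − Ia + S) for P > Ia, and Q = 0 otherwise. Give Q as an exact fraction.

Q = 0 in ≈ 0.000 in

NRCS table: pasture, good condition, soil group C → CN(II) = 74
CN(II) = 74; AMC II needs no correction.
Retention S: 1000/CN − 10 with CN=74.000 → S = 130/37 ≈ 3.514 in
Ia = 0.2S: 0.2·3.514 = 0.703 in (exactly 26/37)
P = 0.580 ≤ Ia = 0.703 in: entire storm abstracted, Q = 0.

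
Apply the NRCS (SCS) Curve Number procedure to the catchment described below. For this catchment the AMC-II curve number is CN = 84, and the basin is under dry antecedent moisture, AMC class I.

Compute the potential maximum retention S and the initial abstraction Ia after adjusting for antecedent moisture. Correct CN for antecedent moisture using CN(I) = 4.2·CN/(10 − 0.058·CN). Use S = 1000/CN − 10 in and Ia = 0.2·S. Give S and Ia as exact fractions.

Dry (AMC I): CN(I) = 4.2·84/(10 − 0.058·84) = (1764/5)/(641/125) = 44100/641 ≈ 68.799
Retention S: 1000/CN − 10 with CN=68.799 → S = 2000/441 ≈ 4.535 in
Ia = 0.2·(2000/441) = 400/441 in ≈ 0.907 in

S = 2000/441 in ≈ 4.535 in; Ia = 400/441 in ≈ 0.907 in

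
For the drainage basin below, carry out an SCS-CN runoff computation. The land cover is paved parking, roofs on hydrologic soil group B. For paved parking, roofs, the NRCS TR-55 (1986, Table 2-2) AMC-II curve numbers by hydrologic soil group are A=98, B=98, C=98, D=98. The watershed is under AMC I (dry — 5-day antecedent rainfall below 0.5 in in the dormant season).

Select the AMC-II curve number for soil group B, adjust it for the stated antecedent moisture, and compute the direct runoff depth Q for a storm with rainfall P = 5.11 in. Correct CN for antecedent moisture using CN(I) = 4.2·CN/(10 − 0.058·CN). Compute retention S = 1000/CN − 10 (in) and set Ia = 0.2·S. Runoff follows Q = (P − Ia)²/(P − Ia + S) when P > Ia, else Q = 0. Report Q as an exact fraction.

Q = 266069240761/58222775100 in ≈ 4.570 in

NRCS table: paved parking, roofs, soil group B → CN(II) = 98
Dry (AMC I): CN(I) = 4.2·98/(10 − 0.058·98) = (2058/5)/(1079/250) = 102900/1079 ≈ 95.366
Retention S: 1000/CN − 10 with CN=95.366 → S = 500/1029 ≈ 0.486 in
Initial abstraction Ia = S/5 = (500/1029)/5 = 100/1029 ≈ 0.097 in
P − Ia = 5.110 − 0.097 = 515819/102900 ≈ 5.013 in (> 0, runoff occurs)
Runoff Q = (P−Ia)²/(P−Ia+S) = (5.013)²/(5.013+0.486) = 266069240761/58222775100 ≈ 4.570 in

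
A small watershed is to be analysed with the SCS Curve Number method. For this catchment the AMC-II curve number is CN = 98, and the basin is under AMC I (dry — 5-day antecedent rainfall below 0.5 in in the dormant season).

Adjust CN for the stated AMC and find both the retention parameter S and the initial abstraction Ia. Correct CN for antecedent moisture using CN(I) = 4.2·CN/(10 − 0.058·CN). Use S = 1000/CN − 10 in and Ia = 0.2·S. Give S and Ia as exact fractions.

Adjust CN=98 to AMC I: 4.2·98/(10 − 0.058·98) → (2058/5) ÷ (1079/250) = 102900/1079 ≈ 95.366
Max retention: S = 1000/(102900/1079) − 10 = 500/1029 in (≈ 0.486 in)
Ia = 0.2·(500/1029) = 100/1029 in ≈ 0.097 in

S = 500/1029 in ≈ 0.486 in; Ia = 100/1029 in ≈ 0.097 in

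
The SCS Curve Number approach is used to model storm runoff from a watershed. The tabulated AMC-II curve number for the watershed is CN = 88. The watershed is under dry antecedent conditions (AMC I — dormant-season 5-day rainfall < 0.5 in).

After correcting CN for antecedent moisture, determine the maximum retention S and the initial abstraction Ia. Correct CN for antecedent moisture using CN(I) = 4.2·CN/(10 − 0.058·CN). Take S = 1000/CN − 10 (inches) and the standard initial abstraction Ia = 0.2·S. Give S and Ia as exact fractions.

S = 250/77 in ≈ 3.247 in; Ia = 50/77 in ≈ 0.649 in

CN(I) from CN(II)=88: (4.2·88)/(10 − 0.058·88) = 3850/51 ≈ 75.490
Retention S: 1000/CN − 10 with CN=75.490 → S = 250/77 ≈ 3.247 in
Ia = 0.2·(250/77) = 50/77 in ≈ 0.649 in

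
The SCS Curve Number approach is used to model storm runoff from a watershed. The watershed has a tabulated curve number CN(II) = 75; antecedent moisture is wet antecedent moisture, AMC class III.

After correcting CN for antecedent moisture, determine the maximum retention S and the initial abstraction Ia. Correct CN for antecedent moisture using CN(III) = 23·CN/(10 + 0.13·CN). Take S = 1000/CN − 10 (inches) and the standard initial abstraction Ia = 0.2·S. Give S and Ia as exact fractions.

S = 100/69 in ≈ 1.449 in; Ia = 20/69 in ≈ 0.290 in

CN(III) from CN(II)=75: (23·75)/(10 + 0.13·75) = 6900/79 ≈ 87.342
Max retention: S = 1000/(6900/79) − 10 = 100/69 in (≈ 1.449 in)
Ia = 0.2S: 0.2·1.449 = 0.290 in (exactly 20/69)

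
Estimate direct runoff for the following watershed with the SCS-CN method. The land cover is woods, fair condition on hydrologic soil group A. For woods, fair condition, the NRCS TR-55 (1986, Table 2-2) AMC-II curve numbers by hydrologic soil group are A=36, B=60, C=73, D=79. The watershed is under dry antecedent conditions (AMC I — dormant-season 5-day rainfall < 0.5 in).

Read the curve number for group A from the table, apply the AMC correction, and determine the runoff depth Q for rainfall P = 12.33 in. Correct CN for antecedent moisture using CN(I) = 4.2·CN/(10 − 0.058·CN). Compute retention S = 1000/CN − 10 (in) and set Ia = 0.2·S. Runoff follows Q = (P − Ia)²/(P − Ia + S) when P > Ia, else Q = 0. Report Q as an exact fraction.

Q = 5334403369/16500399300 in ≈ 0.323 in

NRCS table: woods, fair condition, soil group A → CN(II) = 36
CN(I) from CN(II)=36: (4.2·36)/(10 − 0.058·36) = 18900/989 ≈ 19.110
Max retention: S = 1000/(18900/989) − 10 = 8000/189 in (≈ 42.328 in)
Initial abstraction Ia = S/5 = (8000/189)/5 = 1600/189 ≈ 8.466 in
Excess rainfall: 12.330 − 8.466 = 3.864 in; P > Ia so Q > 0
Runoff Q = (P−Ia)²/(P−Ia+S) = (3.864)²/(3.864+42.328) = 5334403369/16500399300 ≈ 0.323 in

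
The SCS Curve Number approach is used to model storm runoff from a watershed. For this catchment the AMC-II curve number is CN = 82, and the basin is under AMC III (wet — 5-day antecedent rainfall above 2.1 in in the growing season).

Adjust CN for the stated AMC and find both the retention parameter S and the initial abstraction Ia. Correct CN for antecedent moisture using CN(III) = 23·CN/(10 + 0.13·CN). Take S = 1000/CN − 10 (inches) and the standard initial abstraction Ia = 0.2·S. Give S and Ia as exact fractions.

S = 900/943 in ≈ 0.954 in; Ia = 180/943 in ≈ 0.191 in

CN(III) from CN(II)=82: (23·82)/(10 + 0.13·82) = 94300/1033 ≈ 91.288
Retention S: 1000/CN − 10 with CN=91.288 → S = 900/943 ≈ 0.954 in
Initial abstraction Ia = S/5 = (900/943)/5 = 180/943 ≈ 0.191 in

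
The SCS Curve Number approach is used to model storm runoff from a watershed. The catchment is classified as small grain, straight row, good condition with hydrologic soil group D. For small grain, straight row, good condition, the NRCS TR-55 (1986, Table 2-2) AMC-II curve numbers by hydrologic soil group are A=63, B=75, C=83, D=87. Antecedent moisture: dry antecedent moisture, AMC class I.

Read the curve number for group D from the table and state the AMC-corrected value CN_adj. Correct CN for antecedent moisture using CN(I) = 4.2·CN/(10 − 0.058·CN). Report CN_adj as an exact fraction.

CN_adj = 182700/2477 ≈ 73.759

NRCS table: small grain, straight row, good condition, soil group D → CN(II) = 87
Dry (AMC I): CN(I) = 4.2·87/(10 − 0.058·87) = (1827/5)/(2477/500) = 182700/2477 ≈ 73.759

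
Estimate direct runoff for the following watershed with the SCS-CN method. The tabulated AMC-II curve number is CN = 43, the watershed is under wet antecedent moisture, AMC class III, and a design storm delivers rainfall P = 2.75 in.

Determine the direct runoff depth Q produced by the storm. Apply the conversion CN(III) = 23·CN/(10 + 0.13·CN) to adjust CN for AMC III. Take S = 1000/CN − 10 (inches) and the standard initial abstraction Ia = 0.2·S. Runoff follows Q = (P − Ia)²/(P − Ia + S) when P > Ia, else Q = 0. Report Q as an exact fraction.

Q = 39929761/115194764 in ≈ 0.347 in

Adjust CN=43 to AMC III: 23·43/(10 + 0.13·43) → 989 ÷ (1559/100) = 98900/1559 ≈ 63.438
S = 1000/(98900/1559) − 10 = 5700/989 in ≈ 5.763 in
Ia = 0.2·(5700/989) = 1140/989 in ≈ 1.153 in
P − Ia = 2.750 − 1.153 = 6319/3956 ≈ 1.597 in (> 0, runoff occurs)
Q: (6319/3956)² ÷ (29119/3956) = 39929761/115194764 in (≈ 0.347 in)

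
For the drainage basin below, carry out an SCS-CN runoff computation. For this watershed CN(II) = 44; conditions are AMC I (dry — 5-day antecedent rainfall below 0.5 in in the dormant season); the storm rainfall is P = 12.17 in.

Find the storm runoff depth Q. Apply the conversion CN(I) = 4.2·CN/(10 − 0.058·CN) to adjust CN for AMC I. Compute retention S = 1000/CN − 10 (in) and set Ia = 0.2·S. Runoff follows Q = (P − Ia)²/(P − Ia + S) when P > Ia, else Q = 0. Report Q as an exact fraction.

Q = 406465921/396531300 in ≈ 1.025 in

CN(I) from CN(II)=44: (4.2·44)/(10 − 0.058·44) = 3300/133 ≈ 24.812
S = 1000/(3300/133) − 10 = 1000/33 in ≈ 30.303 in
Ia = 0.2S: 0.2·30.303 = 6.061 in (exactly 200/33)
Since P=12.170 > Ia=6.061: effective rainfall P−Ia = 20161/3300 in
Q: (20161/3300)² ÷ (120161/3300) = 406465921/396531300 in (≈ 1.025 in)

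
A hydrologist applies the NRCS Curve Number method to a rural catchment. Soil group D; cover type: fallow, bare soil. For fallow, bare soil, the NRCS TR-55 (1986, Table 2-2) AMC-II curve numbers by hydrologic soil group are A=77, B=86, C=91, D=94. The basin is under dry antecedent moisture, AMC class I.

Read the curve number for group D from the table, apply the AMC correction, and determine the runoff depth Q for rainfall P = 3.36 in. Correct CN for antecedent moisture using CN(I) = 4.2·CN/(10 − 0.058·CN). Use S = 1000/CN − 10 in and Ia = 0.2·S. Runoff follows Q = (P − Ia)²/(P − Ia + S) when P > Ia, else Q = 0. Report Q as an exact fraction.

Q = 157954624/77389025 in ≈ 2.041 in

NRCS table: fallow, bare soil, soil group D → CN(II) = 94
CN(I) from CN(II)=94: (4.2·94)/(10 − 0.058·94) = 32900/379 ≈ 86.807
Retention S: 1000/CN − 10 with CN=86.807 → S = 500/329 ≈ 1.520 in
Initial abstraction Ia = S/5 = (500/329)/5 = 100/329 ≈ 0.304 in
Since P=3.360 > Ia=0.304: effective rainfall P−Ia = 25136/8225 in
Q: (25136/8225)² ÷ (37636/8225) = 157954624/77389025 in (≈ 2.041 in)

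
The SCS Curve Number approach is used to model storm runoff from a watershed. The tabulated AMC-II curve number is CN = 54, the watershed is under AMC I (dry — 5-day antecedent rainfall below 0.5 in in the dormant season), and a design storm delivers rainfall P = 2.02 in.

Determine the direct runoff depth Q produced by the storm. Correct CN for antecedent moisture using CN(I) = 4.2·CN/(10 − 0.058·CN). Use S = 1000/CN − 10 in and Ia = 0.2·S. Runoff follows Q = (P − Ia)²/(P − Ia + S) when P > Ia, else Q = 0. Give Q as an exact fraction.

Q = 0 in ≈ 0.000 in

CN(I) from CN(II)=54: (4.2·54)/(10 − 0.058·54) = 56700/1717 ≈ 33.023
Retention S: 1000/CN − 10 with CN=33.023 → S = 11500/567 ≈ 20.282 in
Ia = 0.2S: 0.2·20.282 = 4.056 in (exactly 2300/567)
P = 2.020 ≤ Ia = 4.056 in: entire storm abstracted, Q = 0.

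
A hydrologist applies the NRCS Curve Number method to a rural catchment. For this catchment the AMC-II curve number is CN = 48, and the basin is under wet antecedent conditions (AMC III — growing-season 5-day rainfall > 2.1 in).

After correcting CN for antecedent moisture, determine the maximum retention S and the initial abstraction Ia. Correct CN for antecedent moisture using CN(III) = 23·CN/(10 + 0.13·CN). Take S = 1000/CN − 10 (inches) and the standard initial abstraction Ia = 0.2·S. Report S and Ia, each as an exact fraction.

S = 325/69 in ≈ 4.710 in; Ia = 65/69 in ≈ 0.942 in

Adjust CN=48 to AMC III: 23·48/(10 + 0.13·48) → 1104 ÷ (406/25) = 13800/203 ≈ 67.980
S = 1000/(13800/203) − 10 = 325/69 in ≈ 4.710 in
Ia = 0.2·(325/69) = 65/69 in ≈ 0.942 in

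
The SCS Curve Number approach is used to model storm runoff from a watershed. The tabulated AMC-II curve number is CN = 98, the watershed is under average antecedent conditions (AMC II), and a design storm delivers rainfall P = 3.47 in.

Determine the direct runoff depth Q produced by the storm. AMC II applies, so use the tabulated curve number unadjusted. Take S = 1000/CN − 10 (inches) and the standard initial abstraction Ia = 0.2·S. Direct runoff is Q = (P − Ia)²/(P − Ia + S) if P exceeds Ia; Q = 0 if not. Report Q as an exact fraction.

CN(II) = 98; AMC II needs no correction.
Retention S: 1000/CN − 10 with CN=98.000 → S = 10/49 ≈ 0.204 in
Ia = 0.2·(10/49) = 2/49 in ≈ 0.041 in
Since P=3.470 > Ia=0.041: effective rainfall P−Ia = 16803/4900 in
Q = (16803/4900)²/((16803/4900) + 10/49) = (282340809/24010000)/(17803/4900) = 282340809/87234700 in ≈ 3.237 in

Q = 282340809/87234700 in ≈ 3.237 in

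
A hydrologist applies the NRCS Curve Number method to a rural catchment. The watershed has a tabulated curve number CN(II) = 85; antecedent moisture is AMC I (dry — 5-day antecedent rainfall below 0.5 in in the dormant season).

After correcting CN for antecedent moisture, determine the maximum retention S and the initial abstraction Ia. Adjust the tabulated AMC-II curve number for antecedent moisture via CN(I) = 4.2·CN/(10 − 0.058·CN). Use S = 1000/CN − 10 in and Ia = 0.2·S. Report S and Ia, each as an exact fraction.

Adjust CN=85 to AMC I: 4.2·85/(10 − 0.058·85) → 357 ÷ (507/100) = 11900/169 ≈ 70.414
S = 1000/(11900/169) − 10 = 500/119 in ≈ 4.202 in
Initial abstraction Ia = S/5 = (500/119)/5 = 100/119 ≈ 0.840 in

S = 500/119 in ≈ 4.202 in; Ia = 100/119 in ≈ 0.840 in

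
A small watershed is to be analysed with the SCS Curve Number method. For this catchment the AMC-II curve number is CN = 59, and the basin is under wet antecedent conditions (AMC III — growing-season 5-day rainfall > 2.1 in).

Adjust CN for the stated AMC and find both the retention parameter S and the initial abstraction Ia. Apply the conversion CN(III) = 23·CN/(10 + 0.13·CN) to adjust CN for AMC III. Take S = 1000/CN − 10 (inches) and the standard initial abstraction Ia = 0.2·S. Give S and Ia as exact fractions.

S = 4100/1357 in ≈ 3.021 in; Ia = 820/1357 in ≈ 0.604 in

Adjust CN=59 to AMC III: 23·59/(10 + 0.13·59) → 1357 ÷ (1767/100) = 135700/1767 ≈ 76.797
Retention S: 1000/CN − 10 with CN=76.797 → S = 4100/1357 ≈ 3.021 in
Initial abstraction Ia = S/5 = (4100/1357)/5 = 820/1357 ≈ 0.604 in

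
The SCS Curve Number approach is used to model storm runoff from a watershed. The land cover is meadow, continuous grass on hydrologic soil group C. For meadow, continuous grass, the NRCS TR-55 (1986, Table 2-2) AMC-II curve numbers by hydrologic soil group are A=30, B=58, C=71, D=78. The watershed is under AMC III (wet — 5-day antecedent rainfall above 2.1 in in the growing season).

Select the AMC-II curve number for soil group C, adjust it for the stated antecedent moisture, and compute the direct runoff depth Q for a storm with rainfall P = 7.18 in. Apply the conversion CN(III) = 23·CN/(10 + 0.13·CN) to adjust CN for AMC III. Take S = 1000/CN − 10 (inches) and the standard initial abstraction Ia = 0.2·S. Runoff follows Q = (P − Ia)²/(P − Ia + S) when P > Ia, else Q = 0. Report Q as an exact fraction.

NRCS table: meadow, continuous grass, soil group C → CN(II) = 71
CN(III) from CN(II)=71: (23·71)/(10 + 0.13·71) = 163300/1923 ≈ 84.919
Max retention: S = 1000/(163300/1923) − 10 = 2900/1633 in (≈ 1.776 in)
Ia = 0.2·(2900/1633) = 580/1633 in ≈ 0.355 in
P − Ia = 7.180 − 0.355 = 557247/81650 ≈ 6.825 in (> 0, runoff occurs)
Q = (557247/81650)²/((557247/81650) + 2900/1633) = (310524219009/6666722500)/(702247/81650) = 310524219009/57338467550 in ≈ 5.416 in

Q = 310524219009/57338467550 in ≈ 5.416 in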